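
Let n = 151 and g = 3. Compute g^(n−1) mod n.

1

3^1 ≡ 3 (mod 151)
3^2 ≡ 3^2 = 9 ≡ 9 (mod 151)
3^4 ≡ 9^2 = 81 ≡ 81 (mod 151)
3^8 ≡ 81^2 = 6561 ≡ 68 (mod 151)
3^16 ≡ 68^2 = 4624 ≡ 94 (mod 151)
3^32 ≡ 94^2 = 8836 ≡ 78 (mod 151)
3^64 ≡ 78^2 = 6084 ≡ 44 (mod 151)
3^128 ≡ 44^2 = 1936 ≡ 124 (mod 151)
150 = 128 + 16 + 4 + 2 in binary powers of 2.
So 3^150 ≡ 124 · 94 · 81 · 9 ≡ 1 (mod 151).
Since the result is 1, base 3 gives no evidence that 151 is composite.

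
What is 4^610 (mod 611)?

4^1 ≡ 4 (mod 611)
4^2 ≡ 4^2 = 16 ≡ 16 (mod 611)
4^4 ≡ 16^2 = 256 ≡ 256 (mod 611)
4^8 ≡ 256^2 = 65536 ≡ 159 (mod 611)
4^16 ≡ 159^2 = 25281 ≡ 230 (mod 611)
4^32 ≡ 230^2 = 52900 ≡ 354 (mod 611)
4^64 ≡ 354^2 = 125316 ≡ 61 (mod 611)
4^128 ≡ 61^2 = 3721 ≡ 55 (mod 611)
4^256 ≡ 55^2 = 3025 ≡ 581 (mod 611)
4^512 ≡ 581^2 = 337561 ≡ 289 (mod 611)
610 = 512 + 64 + 32 + 2 in binary powers of 2.
So 4^610 ≡ 289 · 61 · 354 · 16 ≡ 425 (mod 611).
Since 425 ≠ 1, base 4 is a Fermat witness: 611 is composite.

425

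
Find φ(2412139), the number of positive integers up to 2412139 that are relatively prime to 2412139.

2352960

Factor: 2412139 = 73 · 173 · 191.
φ(2412139) = (73−1) · (173−1) · (191−1) = 72 · 172 · 190 = 2352960.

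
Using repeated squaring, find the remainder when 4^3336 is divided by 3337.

4^1 ≡ 4 (mod 3337)
4^2 ≡ 4^2 = 16 ≡ 16 (mod 3337)
4^4 ≡ 16^2 = 256 ≡ 256 (mod 3337)
4^8 ≡ 256^2 = 65536 ≡ 2133 (mod 3337)
4^16 ≡ 2133^2 = 4549689 ≡ 1358 (mod 3337)
4^32 ≡ 1358^2 = 1844164 ≡ 2140 (mod 3337)
4^64 ≡ 2140^2 = 4579600 ≡ 1236 (mod 3337)
4^128 ≡ 1236^2 = 1527696 ≡ 2687 (mod 3337)
4^256 ≡ 2687^2 = 7219969 ≡ 2038 (mod 3337)
4^512 ≡ 2038^2 = 4153444 ≡ 2216 (mod 3337)
4^1024 ≡ 2216^2 = 4910656 ≡ 1929 (mod 3337)
4^2048 ≡ 1929^2 = 3721041 ≡ 286 (mod 3337)
3336 = 2048 + 1024 + 256 + 8 in binary powers of 2.
So 4^3336 ≡ 286 · 1929 · 2038 · 2133 ≡ 192 (mod 3337).
Since 192 ≠ 1, base 4 is a Fermat witness: 3337 is composite.

192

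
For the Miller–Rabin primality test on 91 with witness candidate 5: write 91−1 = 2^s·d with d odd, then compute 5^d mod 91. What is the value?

83

91 − 1 = 90 = 2^1 · 45, so d = 45.
5^1 ≡ 5 (mod 91)
5^2 ≡ 5^2 = 25 ≡ 25 (mod 91)
5^4 ≡ 25^2 = 625 ≡ 79 (mod 91)
5^8 ≡ 79^2 = 6241 ≡ 53 (mod 91)
5^16 ≡ 53^2 = 2809 ≡ 79 (mod 91)
5^32 ≡ 79^2 = 6241 ≡ 53 (mod 91)
45 = 32 + 8 + 4 + 1 in binary powers of 2.
So 5^45 ≡ 53 · 53 · 79 · 5 ≡ 83 (mod 91).
Squaring chain: 83; never reaches −1, so base 5 is a Miller–Rabin witness that 91 is composite.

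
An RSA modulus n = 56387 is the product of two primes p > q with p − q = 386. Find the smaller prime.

113

Since p = q + 386, we have 56387 = q(q + 386), so q² + 386q − 56387 = 0.
Discriminant: 386² + 4·56387 = 148996 + 225548 = 374544; √374544 = 612.
q = (−386 + 612)/2 = 113, and p = q + 386 = 499.
Check: 113 · 499 = 56387.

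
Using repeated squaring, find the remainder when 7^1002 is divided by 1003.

546

7^1 ≡ 7 (mod 1003)
7^2 ≡ 7^2 = 49 ≡ 49 (mod 1003)
7^4 ≡ 49^2 = 2401 ≡ 395 (mod 1003)
7^8 ≡ 395^2 = 156025 ≡ 560 (mod 1003)
7^16 ≡ 560^2 = 313600 ≡ 664 (mod 1003)
7^32 ≡ 664^2 = 440896 ≡ 579 (mod 1003)
7^64 ≡ 579^2 = 335241 ≡ 239 (mod 1003)
7^128 ≡ 239^2 = 57121 ≡ 953 (mod 1003)
7^256 ≡ 953^2 = 908209 ≡ 494 (mod 1003)
7^512 ≡ 494^2 = 244036 ≡ 307 (mod 1003)
1002 = 512 + 256 + 128 + 64 + 32 + 8 + 2 in binary powers of 2.
So 7^1002 ≡ 307 · 494 · 953 · 239 · 579 · 560 · 49 ≡ 546 (mod 1003).
Since 546 ≠ 1, base 7 is a Fermat witness: 1003 is composite.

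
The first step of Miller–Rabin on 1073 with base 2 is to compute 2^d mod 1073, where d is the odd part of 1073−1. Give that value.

1073 − 1 = 1072 = 2^4 · 67, so d = 67.
2^1 ≡ 2 (mod 1073)
2^2 ≡ 2^2 = 4 ≡ 4 (mod 1073)
2^4 ≡ 4^2 = 16 ≡ 16 (mod 1073)
2^8 ≡ 16^2 = 256 ≡ 256 (mod 1073)
2^16 ≡ 256^2 = 65536 ≡ 83 (mod 1073)
2^32 ≡ 83^2 = 6889 ≡ 451 (mod 1073)
2^64 ≡ 451^2 = 203401 ≡ 604 (mod 1073)
67 = 64 + 2 + 1 in binary powers of 2.
So 2^67 ≡ 604 · 4 · 2 ≡ 540 (mod 1073).
Squaring chain: 540 → 817 → 83 → 451; never reaches −1, so base 2 is a Miller–Rabin witness that 1073 is composite.

540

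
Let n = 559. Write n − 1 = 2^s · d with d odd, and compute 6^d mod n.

216

559 − 1 = 558 = 2^1 · 279, so d = 279.
6^1 ≡ 6 (mod 559)
6^2 ≡ 6^2 = 36 ≡ 36 (mod 559)
6^4 ≡ 36^2 = 1296 ≡ 178 (mod 559)
6^8 ≡ 178^2 = 31684 ≡ 380 (mod 559)
6^16 ≡ 380^2 = 144400 ≡ 178 (mod 559)
6^32 ≡ 178^2 = 31684 ≡ 380 (mod 559)
6^64 ≡ 380^2 = 144400 ≡ 178 (mod 559)
6^128 ≡ 178^2 = 31684 ≡ 380 (mod 559)
6^256 ≡ 380^2 = 144400 ≡ 178 (mod 559)
279 = 256 + 16 + 4 + 2 + 1 in binary powers of 2.
So 6^279 ≡ 178 · 178 · 178 · 36 · 6 ≡ 216 (mod 559).
Squaring chain: 216; never reaches −1, so base 6 is a Miller–Rabin witness that 559 is composite.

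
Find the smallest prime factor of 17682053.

17682053 is odd.
Digit sum 32, not divisible by 3.
Ends in 3: not divisible by 5.
7: 17682053 = 7·2526007 + 4
11: 17682053 = 11·1607459 + 4
13: 17682053 = 13·1360157 + 12
17: 17682053 = 17·1040120 + 13
19: 17682053 = 19·930634 + 7
23: 17682053 = 23·768784 + 21
29: 17682053 = 29·609725 + 28
31: 17682053 = 31·570388 + 25
37: 17682053 = 37·477893 + 12
41: 17682053 = 41·431269 + 24
43: 17682053 = 43·411210 + 23
47: 17682053 = 47·376213 + 42
53: 17682053 = 53·333623 + 34
59: 17682053 = 59·299695 + 48
61: 17682053 = 61·289869 + 44
67: 17682053 = 67·263911 + 16
71: 17682053 = 71·249043

71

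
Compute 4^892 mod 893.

4^1 ≡ 4 (mod 893)
4^2 ≡ 4^2 = 16 ≡ 16 (mod 893)
4^4 ≡ 16^2 = 256 ≡ 256 (mod 893)
4^8 ≡ 256^2 = 65536 ≡ 347 (mod 893)
4^16 ≡ 347^2 = 120409 ≡ 747 (mod 893)
4^32 ≡ 747^2 = 558009 ≡ 777 (mod 893)
4^64 ≡ 777^2 = 603729 ≡ 61 (mod 893)
4^128 ≡ 61^2 = 3721 ≡ 149 (mod 893)
4^256 ≡ 149^2 = 22201 ≡ 769 (mod 893)
4^512 ≡ 769^2 = 591361 ≡ 195 (mod 893)
892 = 512 + 256 + 64 + 32 + 16 + 8 + 4 in binary powers of 2.
So 4^892 ≡ 195 · 769 · 61 · 777 · 747 · 347 · 256 ≡ 61 (mod 893).
Since 61 ≠ 1, base 4 is a Fermat witness: 893 is composite.

61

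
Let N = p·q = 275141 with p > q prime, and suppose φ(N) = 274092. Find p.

547

φ(n) = (p−1)(q−1) = n − (p+q) + 1, so p + q = 275141 − 274092 + 1 = 1050.
p and q are the roots of t² − 1050t + 275141 = 0.
Discriminant: 1050² − 4·275141 = 1102500 − 1100564 = 1936; √1936 = 44.
q = (1050 − 44)/2 = 503, p = (1050 + 44)/2 = 547.
Check: 503 · 547 = 275141.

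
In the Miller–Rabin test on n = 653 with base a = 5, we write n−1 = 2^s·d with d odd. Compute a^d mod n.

149

653 − 1 = 652 = 2^2 · 163, so d = 163.
5^1 ≡ 5 (mod 653)
5^2 ≡ 5^2 = 25 ≡ 25 (mod 653)
5^4 ≡ 25^2 = 625 ≡ 625 (mod 653)
5^8 ≡ 625^2 = 390625 ≡ 131 (mod 653)
5^16 ≡ 131^2 = 17161 ≡ 183 (mod 653)
5^32 ≡ 183^2 = 33489 ≡ 186 (mod 653)
5^64 ≡ 186^2 = 34596 ≡ 640 (mod 653)
5^128 ≡ 640^2 = 409600 ≡ 169 (mod 653)
163 = 128 + 32 + 2 + 1 in binary powers of 2.
So 5^163 ≡ 169 · 186 · 25 · 5 ≡ 149 (mod 653).
Squaring chain: 149 → 652; reaches −1, so base 5 does not prove 653 composite.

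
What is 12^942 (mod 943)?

430

12^1 ≡ 12 (mod 943)
12^2 ≡ 12^2 = 144 ≡ 144 (mod 943)
12^4 ≡ 144^2 = 20736 ≡ 933 (mod 943)
12^8 ≡ 933^2 = 870489 ≡ 100 (mod 943)
12^16 ≡ 100^2 = 10000 ≡ 570 (mod 943)
12^32 ≡ 570^2 = 324900 ≡ 508 (mod 943)
12^64 ≡ 508^2 = 258064 ≡ 625 (mod 943)
12^128 ≡ 625^2 = 390625 ≡ 223 (mod 943)
12^256 ≡ 223^2 = 49729 ≡ 693 (mod 943)
12^512 ≡ 693^2 = 480249 ≡ 262 (mod 943)
942 = 512 + 256 + 128 + 32 + 8 + 4 + 2 in binary powers of 2.
So 12^942 ≡ 262 · 693 · 223 · 508 · 100 · 933 · 144 ≡ 430 (mod 943).
Since 430 ≠ 1, base 12 is a Fermat witness: 943 is composite.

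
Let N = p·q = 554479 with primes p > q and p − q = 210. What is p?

Since p = q + 210, we have 554479 = q(q + 210), so q² + 210q − 554479 = 0.
Discriminant: 210² + 4·554479 = 44100 + 2217916 = 2262016; √2262016 = 1504.
q = (−210 + 1504)/2 = 647, and p = q + 210 = 857.
Check: 647 · 857 = 554479.

857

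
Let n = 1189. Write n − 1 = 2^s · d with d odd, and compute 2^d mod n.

1189 − 1 = 1188 = 2^2 · 297, so d = 297.
2^1 ≡ 2 (mod 1189)
2^2 ≡ 2^2 = 4 ≡ 4 (mod 1189)
2^4 ≡ 4^2 = 16 ≡ 16 (mod 1189)
2^8 ≡ 16^2 = 256 ≡ 256 (mod 1189)
2^16 ≡ 256^2 = 65536 ≡ 141 (mod 1189)
2^32 ≡ 141^2 = 19881 ≡ 857 (mod 1189)
2^64 ≡ 857^2 = 734449 ≡ 836 (mod 1189)
2^128 ≡ 836^2 = 698896 ≡ 953 (mod 1189)
2^256 ≡ 953^2 = 908209 ≡ 1002 (mod 1189)
297 = 256 + 32 + 8 + 1 in binary powers of 2.
So 2^297 ≡ 1002 · 857 · 256 · 2 ≡ 282 (mod 1189).
Squaring chain: 282 → 1050; never reaches −1, so base 2 is a Miller–Rabin witness that 1189 is composite.

282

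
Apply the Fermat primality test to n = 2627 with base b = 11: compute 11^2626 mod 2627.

2616

11^1 ≡ 11 (mod 2627)
11^2 ≡ 11^2 = 121 ≡ 121 (mod 2627)
11^4 ≡ 121^2 = 14641 ≡ 1506 (mod 2627)
11^8 ≡ 1506^2 = 2268036 ≡ 935 (mod 2627)
11^16 ≡ 935^2 = 874225 ≡ 2061 (mod 2627)
11^32 ≡ 2061^2 = 4247721 ≡ 2489 (mod 2627)
11^64 ≡ 2489^2 = 6195121 ≡ 655 (mod 2627)
11^128 ≡ 655^2 = 429025 ≡ 824 (mod 2627)
11^256 ≡ 824^2 = 678976 ≡ 1210 (mod 2627)
11^512 ≡ 1210^2 = 1464100 ≡ 861 (mod 2627)
11^1024 ≡ 861^2 = 741321 ≡ 507 (mod 2627)
11^2048 ≡ 507^2 = 257049 ≡ 2230 (mod 2627)
2626 = 2048 + 512 + 64 + 2 in binary powers of 2.
So 11^2626 ≡ 2230 · 861 · 655 · 121 ≡ 2616 (mod 2627).
Since 2616 ≠ 1, base 11 is a Fermat witness: 2627 is composite.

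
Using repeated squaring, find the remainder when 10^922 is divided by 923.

10^1 ≡ 10 (mod 923)
10^2 ≡ 10^2 = 100 ≡ 100 (mod 923)
10^4 ≡ 100^2 = 10000 ≡ 770 (mod 923)
10^8 ≡ 770^2 = 592900 ≡ 334 (mod 923)
10^16 ≡ 334^2 = 111556 ≡ 796 (mod 923)
10^32 ≡ 796^2 = 633616 ≡ 438 (mod 923)
10^64 ≡ 438^2 = 191844 ≡ 783 (mod 923)
10^128 ≡ 783^2 = 613089 ≡ 217 (mod 923)
10^256 ≡ 217^2 = 47089 ≡ 16 (mod 923)
10^512 ≡ 16^2 = 256 ≡ 256 (mod 923)
922 = 512 + 256 + 128 + 16 + 8 + 2 in binary powers of 2.
So 10^922 ≡ 256 · 16 · 217 · 796 · 334 · 100 ≡ 302 (mod 923).
Since 302 ≠ 1, base 10 is a Fermat witness: 923 is composite.

302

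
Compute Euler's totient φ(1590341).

1548448

Factor: 1590341 = 89 · 107 · 167.
φ(1590341) = (89−1) · (107−1) · (167−1) = 88 · 106 · 166 = 1548448.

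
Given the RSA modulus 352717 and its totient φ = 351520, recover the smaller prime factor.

521

φ(n) = (p−1)(q−1) = n − (p+q) + 1, so p + q = 352717 − 351520 + 1 = 1198.
p and q are the roots of t² − 1198t + 352717 = 0.
Discriminant: 1198² − 4·352717 = 1435204 − 1410868 = 24336; √24336 = 156.
q = (1198 − 156)/2 = 521, p = (1198 + 156)/2 = 677.
Check: 521 · 677 = 352717.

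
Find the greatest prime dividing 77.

77 = 7 · 11
11 is prime.
So 77 = 7 · 11; the largest prime factor is 11.

11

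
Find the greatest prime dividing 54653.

43

54653 = 31 · 1763
1763 = 41 · 43
43 is prime.
So 54653 = 31 · 41 · 43; the largest prime factor is 43.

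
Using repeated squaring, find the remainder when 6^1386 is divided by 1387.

875

6^1 ≡ 6 (mod 1387)
6^2 ≡ 6^2 = 36 ≡ 36 (mod 1387)
6^4 ≡ 36^2 = 1296 ≡ 1296 (mod 1387)
6^8 ≡ 1296^2 = 1679616 ≡ 1346 (mod 1387)
6^16 ≡ 1346^2 = 1811716 ≡ 294 (mod 1387)
6^32 ≡ 294^2 = 86436 ≡ 442 (mod 1387)
6^64 ≡ 442^2 = 195364 ≡ 1184 (mod 1387)
6^128 ≡ 1184^2 = 1401856 ≡ 986 (mod 1387)
6^256 ≡ 986^2 = 972196 ≡ 1296 (mod 1387)
6^512 ≡ 1296^2 = 1679616 ≡ 1346 (mod 1387)
6^1024 ≡ 1346^2 = 1811716 ≡ 294 (mod 1387)
1386 = 1024 + 256 + 64 + 32 + 8 + 2 in binary powers of 2.
So 6^1386 ≡ 294 · 1296 · 1184 · 442 · 1346 · 36 ≡ 875 (mod 1387).
Since 875 ≠ 1, base 6 is a Fermat witness: 1387 is composite.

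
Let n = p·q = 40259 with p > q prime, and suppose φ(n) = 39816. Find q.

φ(n) = (p−1)(q−1) = n − (p+q) + 1, so p + q = 40259 − 39816 + 1 = 444.
p and q are the roots of t² − 444t + 40259 = 0.
Discriminant: 444² − 4·40259 = 197136 − 161036 = 36100; √36100 = 190.
q = (444 − 190)/2 = 127, p = (444 + 190)/2 = 317.
Check: 127 · 317 = 40259.

127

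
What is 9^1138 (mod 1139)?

9^1 ≡ 9 (mod 1139)
9^2 ≡ 9^2 = 81 ≡ 81 (mod 1139)
9^4 ≡ 81^2 = 6561 ≡ 866 (mod 1139)
9^8 ≡ 866^2 = 749956 ≡ 494 (mod 1139)
9^16 ≡ 494^2 = 244036 ≡ 290 (mod 1139)
9^32 ≡ 290^2 = 84100 ≡ 953 (mod 1139)
9^64 ≡ 953^2 = 908209 ≡ 426 (mod 1139)
9^128 ≡ 426^2 = 181476 ≡ 375 (mod 1139)
9^256 ≡ 375^2 = 140625 ≡ 528 (mod 1139)
9^512 ≡ 528^2 = 278784 ≡ 868 (mod 1139)
9^1024 ≡ 868^2 = 753424 ≡ 545 (mod 1139)
1138 = 1024 + 64 + 32 + 16 + 2 in binary powers of 2.
So 9^1138 ≡ 545 · 426 · 953 · 290 · 81 ≡ 625 (mod 1139).
Since 625 ≠ 1, base 9 is a Fermat witness: 1139 is composite.

625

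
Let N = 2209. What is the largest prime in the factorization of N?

2209 = 47 · 47
47 = 47 · 1
So 2209 = 47^2; the largest prime factor is 47.

47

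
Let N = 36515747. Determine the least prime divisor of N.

36515747 is odd.
Digit sum 38, not divisible by 3.
Ends in 7: not divisible by 5.
7: 36515747 = 7·5216535 + 2
11: 36515747 = 11·3319613 + 4
13: 36515747 = 13·2808903 + 8
17: 36515747 = 17·2147985 + 2
19: 36515747 = 19·1921881 + 8
23: 36515747 = 23·1587641 + 4
29: 36515747 = 29·1259163 + 20
31: 36515747 = 31·1177927 + 10
37: 36515747 = 37·986912 + 3
41: 36515747 = 41·890627 + 40
43: 36515747 = 43·849203 + 18
47: 36515747 = 47·776930 + 37
53: 36515747 = 53·688976 + 19
59: 36515747 = 59·618910 + 57
61: 36515747 = 61·598618 + 49
67: 36515747 = 67·545011 + 10
71: 36515747 = 71·514306 + 21
73: 36515747 = 73·500215 + 52
79: 36515747 = 79·462224 + 51
83: 36515747 = 83·439948 + 63
89: 36515747 = 89·410289 + 26
97: 36515747 = 97·376451

97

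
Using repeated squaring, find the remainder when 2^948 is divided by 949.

300

2^1 ≡ 2 (mod 949)
2^2 ≡ 2^2 = 4 ≡ 4 (mod 949)
2^4 ≡ 4^2 = 16 ≡ 16 (mod 949)
2^8 ≡ 16^2 = 256 ≡ 256 (mod 949)
2^16 ≡ 256^2 = 65536 ≡ 55 (mod 949)
2^32 ≡ 55^2 = 3025 ≡ 178 (mod 949)
2^64 ≡ 178^2 = 31684 ≡ 367 (mod 949)
2^128 ≡ 367^2 = 134689 ≡ 880 (mod 949)
2^256 ≡ 880^2 = 774400 ≡ 16 (mod 949)
2^512 ≡ 16^2 = 256 ≡ 256 (mod 949)
948 = 512 + 256 + 128 + 32 + 16 + 4 in binary powers of 2.
So 2^948 ≡ 256 · 16 · 880 · 178 · 55 · 16 ≡ 300 (mod 949).
Since 300 ≠ 1, base 2 is a Fermat witness: 949 is composite.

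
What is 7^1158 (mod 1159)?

723

7^1 ≡ 7 (mod 1159)
7^2 ≡ 7^2 = 49 ≡ 49 (mod 1159)
7^4 ≡ 49^2 = 2401 ≡ 83 (mod 1159)
7^8 ≡ 83^2 = 6889 ≡ 1094 (mod 1159)
7^16 ≡ 1094^2 = 1196836 ≡ 748 (mod 1159)
7^32 ≡ 748^2 = 559504 ≡ 866 (mod 1159)
7^64 ≡ 866^2 = 749956 ≡ 83 (mod 1159)
7^128 ≡ 83^2 = 6889 ≡ 1094 (mod 1159)
7^256 ≡ 1094^2 = 1196836 ≡ 748 (mod 1159)
7^512 ≡ 748^2 = 559504 ≡ 866 (mod 1159)
7^1024 ≡ 866^2 = 749956 ≡ 83 (mod 1159)
1158 = 1024 + 128 + 4 + 2 in binary powers of 2.
So 7^1158 ≡ 83 · 1094 · 83 · 49 ≡ 723 (mod 1159).
Since 723 ≠ 1, base 7 is a Fermat witness: 1159 is composite.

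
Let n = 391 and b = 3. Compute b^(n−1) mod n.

3^1 ≡ 3 (mod 391)
3^2 ≡ 3^2 = 9 ≡ 9 (mod 391)
3^4 ≡ 9^2 = 81 ≡ 81 (mod 391)
3^8 ≡ 81^2 = 6561 ≡ 305 (mod 391)
3^16 ≡ 305^2 = 93025 ≡ 358 (mod 391)
3^32 ≡ 358^2 = 128164 ≡ 307 (mod 391)
3^64 ≡ 307^2 = 94249 ≡ 18 (mod 391)
3^128 ≡ 18^2 = 324 ≡ 324 (mod 391)
3^256 ≡ 324^2 = 104976 ≡ 188 (mod 391)
390 = 256 + 128 + 4 + 2 in binary powers of 2.
So 3^390 ≡ 188 · 324 · 81 · 9 ≡ 151 (mod 391).
Since 151 ≠ 1, base 3 is a Fermat witness: 391 is composite.

151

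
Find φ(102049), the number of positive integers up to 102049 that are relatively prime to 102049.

93600

Factor: 102049 = 19 · 41 · 131.
φ(102049) = (19−1) · (41−1) · (131−1) = 18 · 40 · 130 = 93600.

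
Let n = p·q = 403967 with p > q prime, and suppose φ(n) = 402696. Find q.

φ(n) = (p−1)(q−1) = n − (p+q) + 1, so p + q = 403967 − 402696 + 1 = 1272.
p and q are the roots of t² − 1272t + 403967 = 0.
Discriminant: 1272² − 4·403967 = 1617984 − 1615868 = 2116; √2116 = 46.
q = (1272 − 46)/2 = 613, p = (1272 + 46)/2 = 659.
Check: 613 · 659 = 403967.

613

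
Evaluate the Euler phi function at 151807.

142680

Factor: 151807 = 31 · 59 · 83.
φ(151807) = (31−1) · (59−1) · (83−1) = 30 · 58 · 82 = 142680.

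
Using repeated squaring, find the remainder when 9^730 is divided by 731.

9^1 ≡ 9 (mod 731)
9^2 ≡ 9^2 = 81 ≡ 81 (mod 731)
9^4 ≡ 81^2 = 6561 ≡ 713 (mod 731)
9^8 ≡ 713^2 = 508369 ≡ 324 (mod 731)
9^16 ≡ 324^2 = 104976 ≡ 443 (mod 731)
9^32 ≡ 443^2 = 196249 ≡ 341 (mod 731)
9^64 ≡ 341^2 = 116281 ≡ 52 (mod 731)
9^128 ≡ 52^2 = 2704 ≡ 511 (mod 731)
9^256 ≡ 511^2 = 261121 ≡ 154 (mod 731)
9^512 ≡ 154^2 = 23716 ≡ 324 (mod 731)
730 = 512 + 128 + 64 + 16 + 8 + 2 in binary powers of 2.
So 9^730 ≡ 324 · 511 · 52 · 443 · 324 · 81 ≡ 13 (mod 731).
Since 13 ≠ 1, base 9 is a Fermat witness: 731 is composite.

13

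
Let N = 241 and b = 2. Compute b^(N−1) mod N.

2^1 ≡ 2 (mod 241)
2^2 ≡ 2^2 = 4 ≡ 4 (mod 241)
2^4 ≡ 4^2 = 16 ≡ 16 (mod 241)
2^8 ≡ 16^2 = 256 ≡ 15 (mod 241)
2^16 ≡ 15^2 = 225 ≡ 225 (mod 241)
2^32 ≡ 225^2 = 50625 ≡ 15 (mod 241)
2^64 ≡ 15^2 = 225 ≡ 225 (mod 241)
2^128 ≡ 225^2 = 50625 ≡ 15 (mod 241)
240 = 128 + 64 + 32 + 16 in binary powers of 2.
So 2^240 ≡ 15 · 225 · 15 · 225 ≡ 1 (mod 241).
Since the result is 1, base 2 gives no evidence that 241 is composite.

1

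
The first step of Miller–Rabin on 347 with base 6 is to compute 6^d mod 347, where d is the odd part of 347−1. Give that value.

346

347 − 1 = 346 = 2^1 · 173, so d = 173.
6^1 ≡ 6 (mod 347)
6^2 ≡ 6^2 = 36 ≡ 36 (mod 347)
6^4 ≡ 36^2 = 1296 ≡ 255 (mod 347)
6^8 ≡ 255^2 = 65025 ≡ 136 (mod 347)
6^16 ≡ 136^2 = 18496 ≡ 105 (mod 347)
6^32 ≡ 105^2 = 11025 ≡ 268 (mod 347)
6^64 ≡ 268^2 = 71824 ≡ 342 (mod 347)
6^128 ≡ 342^2 = 116964 ≡ 25 (mod 347)
173 = 128 + 32 + 8 + 4 + 1 in binary powers of 2.
So 6^173 ≡ 25 · 268 · 136 · 255 · 6 ≡ 346 (mod 347).
Since 6^d ≡ 346 (mod 347), base 6 does not prove 347 composite.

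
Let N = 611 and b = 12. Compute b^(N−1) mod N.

118

12^1 ≡ 12 (mod 611)
12^2 ≡ 12^2 = 144 ≡ 144 (mod 611)
12^4 ≡ 144^2 = 20736 ≡ 573 (mod 611)
12^8 ≡ 573^2 = 328329 ≡ 222 (mod 611)
12^16 ≡ 222^2 = 49284 ≡ 404 (mod 611)
12^32 ≡ 404^2 = 163216 ≡ 79 (mod 611)
12^64 ≡ 79^2 = 6241 ≡ 131 (mod 611)
12^128 ≡ 131^2 = 17161 ≡ 53 (mod 611)
12^256 ≡ 53^2 = 2809 ≡ 365 (mod 611)
12^512 ≡ 365^2 = 133225 ≡ 27 (mod 611)
610 = 512 + 64 + 32 + 2 in binary powers of 2.
So 12^610 ≡ 27 · 131 · 79 · 144 ≡ 118 (mod 611).
Since 118 ≠ 1, base 12 is a Fermat witness: 611 is composite.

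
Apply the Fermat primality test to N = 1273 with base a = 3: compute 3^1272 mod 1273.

828

3^1 ≡ 3 (mod 1273)
3^2 ≡ 3^2 = 9 ≡ 9 (mod 1273)
3^4 ≡ 9^2 = 81 ≡ 81 (mod 1273)
3^8 ≡ 81^2 = 6561 ≡ 196 (mod 1273)
3^16 ≡ 196^2 = 38416 ≡ 226 (mod 1273)
3^32 ≡ 226^2 = 51076 ≡ 156 (mod 1273)
3^64 ≡ 156^2 = 24336 ≡ 149 (mod 1273)
3^128 ≡ 149^2 = 22201 ≡ 560 (mod 1273)
3^256 ≡ 560^2 = 313600 ≡ 442 (mod 1273)
3^512 ≡ 442^2 = 195364 ≡ 595 (mod 1273)
3^1024 ≡ 595^2 = 354025 ≡ 131 (mod 1273)
1272 = 1024 + 128 + 64 + 32 + 16 + 8 in binary powers of 2.
So 3^1272 ≡ 131 · 560 · 149 · 156 · 226 · 196 ≡ 828 (mod 1273).
Since 828 ≠ 1, base 3 is a Fermat witness: 1273 is composite.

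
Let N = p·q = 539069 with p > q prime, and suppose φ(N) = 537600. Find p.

769

φ(n) = (p−1)(q−1) = n − (p+q) + 1, so p + q = 539069 − 537600 + 1 = 1470.
p and q are the roots of t² − 1470t + 539069 = 0.
Discriminant: 1470² − 4·539069 = 2160900 − 2156276 = 4624; √4624 = 68.
q = (1470 − 68)/2 = 701, p = (1470 + 68)/2 = 769.
Check: 701 · 769 = 539069.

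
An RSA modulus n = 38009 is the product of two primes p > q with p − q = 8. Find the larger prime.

199

Since p = q + 8, we have 38009 = q(q + 8), so q² + 8q − 38009 = 0.
Discriminant: 8² + 4·38009 = 64 + 152036 = 152100; √152100 = 390.
q = (−8 + 390)/2 = 191, and p = q + 8 = 199.
Check: 191 · 199 = 38009.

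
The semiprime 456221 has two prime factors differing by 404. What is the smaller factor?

Since p = q + 404, we have 456221 = q(q + 404), so q² + 404q − 456221 = 0.
Discriminant: 404² + 4·456221 = 163216 + 1824884 = 1988100; √1988100 = 1410.
q = (−404 + 1410)/2 = 503, and p = q + 404 = 907.
Check: 503 · 907 = 456221.

503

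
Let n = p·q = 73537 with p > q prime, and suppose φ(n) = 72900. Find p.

φ(n) = (p−1)(q−1) = n − (p+q) + 1, so p + q = 73537 − 72900 + 1 = 638.
p and q are the roots of t² − 638t + 73537 = 0.
Discriminant: 638² − 4·73537 = 407044 − 294148 = 112896; √112896 = 336.
q = (638 − 336)/2 = 151, p = (638 + 336)/2 = 487.
Check: 151 · 487 = 73537.

487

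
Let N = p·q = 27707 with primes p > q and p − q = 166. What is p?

Since p = q + 166, we have 27707 = q(q + 166), so q² + 166q − 27707 = 0.
Discriminant: 166² + 4·27707 = 27556 + 110828 = 138384; √138384 = 372.
q = (−166 + 372)/2 = 103, and p = q + 166 = 269.
Check: 103 · 269 = 27707.

269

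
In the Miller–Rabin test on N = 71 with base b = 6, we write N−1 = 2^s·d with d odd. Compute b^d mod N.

1

71 − 1 = 70 = 2^1 · 35, so d = 35.
6^1 ≡ 6 (mod 71)
6^2 ≡ 6^2 = 36 ≡ 36 (mod 71)
6^4 ≡ 36^2 = 1296 ≡ 18 (mod 71)
6^8 ≡ 18^2 = 324 ≡ 40 (mod 71)
6^16 ≡ 40^2 = 1600 ≡ 38 (mod 71)
6^32 ≡ 38^2 = 1444 ≡ 24 (mod 71)
35 = 32 + 2 + 1 in binary powers of 2.
So 6^35 ≡ 24 · 36 · 6 ≡ 1 (mod 71).
Since 6^d ≡ 1 (mod 71), base 6 does not prove 71 composite.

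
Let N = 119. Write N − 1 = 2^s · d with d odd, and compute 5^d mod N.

119 − 1 = 118 = 2^1 · 59, so d = 59.
5^1 ≡ 5 (mod 119)
5^2 ≡ 5^2 = 25 ≡ 25 (mod 119)
5^4 ≡ 25^2 = 625 ≡ 30 (mod 119)
5^8 ≡ 30^2 = 900 ≡ 67 (mod 119)
5^16 ≡ 67^2 = 4489 ≡ 86 (mod 119)
5^32 ≡ 86^2 = 7396 ≡ 18 (mod 119)
59 = 32 + 16 + 8 + 2 + 1 in binary powers of 2.
So 5^59 ≡ 18 · 86 · 67 · 25 · 5 ≡ 45 (mod 119).
Squaring chain: 45; never reaches −1, so base 5 is a Miller–Rabin witness that 119 is composite.

45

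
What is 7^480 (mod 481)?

7^1 ≡ 7 (mod 481)
7^2 ≡ 7^2 = 49 ≡ 49 (mod 481)
7^4 ≡ 49^2 = 2401 ≡ 477 (mod 481)
7^8 ≡ 477^2 = 227529 ≡ 16 (mod 481)
7^16 ≡ 16^2 = 256 ≡ 256 (mod 481)
7^32 ≡ 256^2 = 65536 ≡ 120 (mod 481)
7^64 ≡ 120^2 = 14400 ≡ 451 (mod 481)
7^128 ≡ 451^2 = 203401 ≡ 419 (mod 481)
7^256 ≡ 419^2 = 175561 ≡ 477 (mod 481)
480 = 256 + 128 + 64 + 32 in binary powers of 2.
So 7^480 ≡ 477 · 419 · 451 · 120 ≡ 417 (mod 481).
Since 417 ≠ 1, base 7 is a Fermat witness: 481 is composite.

417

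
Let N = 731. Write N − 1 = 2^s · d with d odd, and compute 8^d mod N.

94

731 − 1 = 730 = 2^1 · 365, so d = 365.
8^1 ≡ 8 (mod 731)
8^2 ≡ 8^2 = 64 ≡ 64 (mod 731)
8^4 ≡ 64^2 = 4096 ≡ 441 (mod 731)
8^8 ≡ 441^2 = 194481 ≡ 35 (mod 731)
8^16 ≡ 35^2 = 1225 ≡ 494 (mod 731)
8^32 ≡ 494^2 = 244036 ≡ 613 (mod 731)
8^64 ≡ 613^2 = 375769 ≡ 35 (mod 731)
8^128 ≡ 35^2 = 1225 ≡ 494 (mod 731)
8^256 ≡ 494^2 = 244036 ≡ 613 (mod 731)
365 = 256 + 64 + 32 + 8 + 4 + 1 in binary powers of 2.
So 8^365 ≡ 613 · 35 · 613 · 35 · 441 · 8 ≡ 94 (mod 731).
Squaring chain: 94; never reaches −1, so base 8 is a Miller–Rabin witness that 731 is composite.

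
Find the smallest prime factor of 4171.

43

4171 is odd.
Digit sum 13, not divisible by 3.
Ends in 1: not divisible by 5.
7: 4171 = 7·595 + 6
11: 4171 = 11·379 + 2
13: 4171 = 13·320 + 11
17: 4171 = 17·245 + 6
19: 4171 = 19·219 + 10
23: 4171 = 23·181 + 8
29: 4171 = 29·143 + 24
31: 4171 = 31·134 + 17
37: 4171 = 37·112 + 27
41: 4171 = 41·101 + 30
43: 4171 = 43·97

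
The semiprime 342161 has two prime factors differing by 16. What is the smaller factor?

Since p = q + 16, we have 342161 = q(q + 16), so q² + 16q − 342161 = 0.
Discriminant: 16² + 4·342161 = 256 + 1368644 = 1368900; √1368900 = 1170.
q = (−16 + 1170)/2 = 577, and p = q + 16 = 593.
Check: 577 · 593 = 342161.

577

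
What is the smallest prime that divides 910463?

910463 is odd.
Digit sum 23, not divisible by 3.
Ends in 3: not divisible by 5.
7: 910463 = 7·130066 + 1
11: 910463 = 11·82769 + 4
13: 910463 = 13·70035 + 8
17: 910463 = 17·53556 + 11
19: 910463 = 19·47919 + 2
23: 910463 = 23·39585 + 8
29: 910463 = 29·31395 + 8
31: 910463 = 31·29369 + 24
37: 910463 = 37·24607 + 4
41: 910463 = 41·22206 + 17
43: 910463 = 43·21173 + 24
47: 910463 = 47·19371 + 26
53: 910463 = 53·17178 + 29
59: 910463 = 59·15431 + 34
61: 910463 = 61·14925 + 38
67: 910463 = 67·13589

67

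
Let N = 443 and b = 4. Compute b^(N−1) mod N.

4^1 ≡ 4 (mod 443)
4^2 ≡ 4^2 = 16 ≡ 16 (mod 443)
4^4 ≡ 16^2 = 256 ≡ 256 (mod 443)
4^8 ≡ 256^2 = 65536 ≡ 415 (mod 443)
4^16 ≡ 415^2 = 172225 ≡ 341 (mod 443)
4^32 ≡ 341^2 = 116281 ≡ 215 (mod 443)
4^64 ≡ 215^2 = 46225 ≡ 153 (mod 443)
4^128 ≡ 153^2 = 23409 ≡ 373 (mod 443)
4^256 ≡ 373^2 = 139129 ≡ 27 (mod 443)
442 = 256 + 128 + 32 + 16 + 8 + 2 in binary powers of 2.
So 4^442 ≡ 27 · 373 · 215 · 341 · 415 · 16 ≡ 1 (mod 443).
Since the result is 1, base 4 gives no evidence that 443 is composite.

1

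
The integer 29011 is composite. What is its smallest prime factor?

29011 is odd.
Digit sum 13, not divisible by 3.
Ends in 1: not divisible by 5.
7: 29011 = 7·4144 + 3
11: 29011 = 11·2637 + 4
13: 29011 = 13·2231 + 8
17: 29011 = 17·1706 + 9
19: 29011 = 19·1526 + 17
23: 29011 = 23·1261 + 8
29: 29011 = 29·1000 + 11
31: 29011 = 31·935 + 26
37: 29011 = 37·784 + 3
41: 29011 = 41·707 + 24
43: 29011 = 43·674 + 29
47: 29011 = 47·617 + 12
53: 29011 = 53·547 + 20
59: 29011 = 59·491 + 42
61: 29011 = 61·475 + 36
67: 29011 = 67·433

67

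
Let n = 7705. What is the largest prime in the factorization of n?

7705 = 5 · 1541
1541 = 23 · 67
67 is prime.
So 7705 = 5 · 23 · 67; the largest prime factor is 67.

67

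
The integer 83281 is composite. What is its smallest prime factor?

83281 is odd.
Digit sum 22, not divisible by 3.
Ends in 1: not divisible by 5.
7: 83281 = 7·11897 + 2
11: 83281 = 11·7571

11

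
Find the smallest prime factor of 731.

17

731 is odd.
Digit sum 11, not divisible by 3.
Ends in 1: not divisible by 5.
7: 731 = 7·104 + 3
11: 731 = 11·66 + 5
13: 731 = 13·56 + 3
17: 731 = 17·43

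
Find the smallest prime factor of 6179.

37

6179 is odd.
Digit sum 23, not divisible by 3.
Ends in 9: not divisible by 5.
7: 6179 = 7·882 + 5
11: 6179 = 11·561 + 8
13: 6179 = 13·475 + 4
17: 6179 = 17·363 + 8
19: 6179 = 19·325 + 4
23: 6179 = 23·268 + 15
29: 6179 = 29·213 + 2
31: 6179 = 31·199 + 10
37: 6179 = 37·167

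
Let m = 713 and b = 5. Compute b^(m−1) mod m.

315

5^1 ≡ 5 (mod 713)
5^2 ≡ 5^2 = 25 ≡ 25 (mod 713)
5^4 ≡ 25^2 = 625 ≡ 625 (mod 713)
5^8 ≡ 625^2 = 390625 ≡ 614 (mod 713)
5^16 ≡ 614^2 = 376996 ≡ 532 (mod 713)
5^32 ≡ 532^2 = 283024 ≡ 676 (mod 713)
5^64 ≡ 676^2 = 456976 ≡ 656 (mod 713)
5^128 ≡ 656^2 = 430336 ≡ 397 (mod 713)
5^256 ≡ 397^2 = 157609 ≡ 36 (mod 713)
5^512 ≡ 36^2 = 1296 ≡ 583 (mod 713)
712 = 512 + 128 + 64 + 8 in binary powers of 2.
So 5^712 ≡ 583 · 397 · 656 · 614 ≡ 315 (mod 713).
Since 315 ≠ 1, base 5 is a Fermat witness: 713 is composite.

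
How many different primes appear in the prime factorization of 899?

2

899 = 29 · 31
899 = 29 · 31, which has 2 distinct prime factors.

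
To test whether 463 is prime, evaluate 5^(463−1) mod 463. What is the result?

5^1 ≡ 5 (mod 463)
5^2 ≡ 5^2 = 25 ≡ 25 (mod 463)
5^4 ≡ 25^2 = 625 ≡ 162 (mod 463)
5^8 ≡ 162^2 = 26244 ≡ 316 (mod 463)
5^16 ≡ 316^2 = 99856 ≡ 311 (mod 463)
5^32 ≡ 311^2 = 96721 ≡ 417 (mod 463)
5^64 ≡ 417^2 = 173889 ≡ 264 (mod 463)
5^128 ≡ 264^2 = 69696 ≡ 246 (mod 463)
5^256 ≡ 246^2 = 60516 ≡ 326 (mod 463)
462 = 256 + 128 + 64 + 8 + 4 + 2 in binary powers of 2.
So 5^462 ≡ 326 · 246 · 264 · 316 · 162 · 25 ≡ 1 (mod 463).
Since the result is 1, base 5 gives no evidence that 463 is composite.

1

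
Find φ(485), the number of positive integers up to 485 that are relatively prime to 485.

384

Factor: 485 = 5 · 97.
φ(485) = (5−1) · (97−1) = 4 · 96 = 384.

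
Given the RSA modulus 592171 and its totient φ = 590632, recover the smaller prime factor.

743

φ(n) = (p−1)(q−1) = n − (p+q) + 1, so p + q = 592171 − 590632 + 1 = 1540.
p and q are the roots of t² − 1540t + 592171 = 0.
Discriminant: 1540² − 4·592171 = 2371600 − 2368684 = 2916; √2916 = 54.
q = (1540 − 54)/2 = 743, p = (1540 + 54)/2 = 797.
Check: 743 · 797 = 592171.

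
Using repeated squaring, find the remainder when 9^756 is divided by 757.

9^1 ≡ 9 (mod 757)
9^2 ≡ 9^2 = 81 ≡ 81 (mod 757)
9^4 ≡ 81^2 = 6561 ≡ 505 (mod 757)
9^8 ≡ 505^2 = 255025 ≡ 673 (mod 757)
9^16 ≡ 673^2 = 452929 ≡ 243 (mod 757)
9^32 ≡ 243^2 = 59049 ≡ 3 (mod 757)
9^64 ≡ 3^2 = 9 ≡ 9 (mod 757)
9^128 ≡ 9^2 = 81 ≡ 81 (mod 757)
9^256 ≡ 81^2 = 6561 ≡ 505 (mod 757)
9^512 ≡ 505^2 = 255025 ≡ 673 (mod 757)
756 = 512 + 128 + 64 + 32 + 16 + 4 in binary powers of 2.
So 9^756 ≡ 673 · 81 · 9 · 3 · 243 · 505 ≡ 1 (mod 757).
Since the result is 1, base 9 gives no evidence that 757 is composite.

1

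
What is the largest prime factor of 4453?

73

4453 = 61 · 73
73 is prime.
So 4453 = 61 · 73; the largest prime factor is 73.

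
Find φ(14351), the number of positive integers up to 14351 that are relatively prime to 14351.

14112

Factor: 14351 = 113 · 127.
φ(14351) = (113−1) · (127−1) = 112 · 126 = 14112.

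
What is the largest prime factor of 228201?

228201 = 3 · 76067
76067 = 29 · 2623
2623 = 43 · 61
61 is prime.
So 228201 = 3 · 29 · 43 · 61; the largest prime factor is 61.

61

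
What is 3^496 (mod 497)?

445

3^1 ≡ 3 (mod 497)
3^2 ≡ 3^2 = 9 ≡ 9 (mod 497)
3^4 ≡ 9^2 = 81 ≡ 81 (mod 497)
3^8 ≡ 81^2 = 6561 ≡ 100 (mod 497)
3^16 ≡ 100^2 = 10000 ≡ 60 (mod 497)
3^32 ≡ 60^2 = 3600 ≡ 121 (mod 497)
3^64 ≡ 121^2 = 14641 ≡ 228 (mod 497)
3^128 ≡ 228^2 = 51984 ≡ 296 (mod 497)
3^256 ≡ 296^2 = 87616 ≡ 144 (mod 497)
496 = 256 + 128 + 64 + 32 + 16 in binary powers of 2.
So 3^496 ≡ 144 · 296 · 228 · 121 · 60 ≡ 445 (mod 497).
Since 445 ≠ 1, base 3 is a Fermat witness: 497 is composite.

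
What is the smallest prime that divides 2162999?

2162999 is odd.
Digit sum 38, not divisible by 3.
Ends in 9: not divisible by 5.
7: 2162999 = 7·308999 + 6
11: 2162999 = 11·196636 + 3
13: 2162999 = 13·166384 + 7
17: 2162999 = 17·127235 + 4
19: 2162999 = 19·113842 + 1
23: 2162999 = 23·94043 + 10
29: 2162999 = 29·74586 + 5
31: 2162999 = 31·69774 + 5
37: 2162999 = 37·58459 + 16
41: 2162999 = 41·52756 + 3
43: 2162999 = 43·50302 + 13
47: 2162999 = 47·46021 + 12
53: 2162999 = 53·40811 + 16
59: 2162999 = 59·36661

59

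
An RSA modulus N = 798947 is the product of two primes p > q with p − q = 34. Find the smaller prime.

Since p = q + 34, we have 798947 = q(q + 34), so q² + 34q − 798947 = 0.
Discriminant: 34² + 4·798947 = 1156 + 3195788 = 3196944; √3196944 = 1788.
q = (−34 + 1788)/2 = 877, and p = q + 34 = 911.
Check: 877 · 911 = 798947.

877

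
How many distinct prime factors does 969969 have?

969969 = 3 · 323323
323323 = 7 · 46189
46189 = 11 · 4199
4199 = 13 · 323
323 = 17 · 19
969969 = 3 · 7 · 11 · 13 · 17 · 19, which has 6 distinct prime factors.

6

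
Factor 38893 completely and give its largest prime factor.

89

38893 = 19 · 2047
2047 = 23 · 89
89 is prime.
So 38893 = 19 · 23 · 89; the largest prime factor is 89.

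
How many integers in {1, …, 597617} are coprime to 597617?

Factor: 597617 = 61 · 97 · 101.
φ(597617) = (61−1) · (97−1) · (101−1) = 60 · 96 · 100 = 576000.

576000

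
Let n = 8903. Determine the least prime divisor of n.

8903 is odd.
Digit sum 20, not divisible by 3.
Ends in 3: not divisible by 5.
7: 8903 = 7·1271 + 6
11: 8903 = 11·809 + 4
13: 8903 = 13·684 + 11
17: 8903 = 17·523 + 12
19: 8903 = 19·468 + 11
23: 8903 = 23·387 + 2
29: 8903 = 29·307

29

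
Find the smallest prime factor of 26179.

47

26179 is odd.
Digit sum 25, not divisible by 3.
Ends in 9: not divisible by 5.
7: 26179 = 7·3739 + 6
11: 26179 = 11·2379 + 10
13: 26179 = 13·2013 + 10
17: 26179 = 17·1539 + 16
19: 26179 = 19·1377 + 16
23: 26179 = 23·1138 + 5
29: 26179 = 29·902 + 21
31: 26179 = 31·844 + 15
37: 26179 = 37·707 + 20
41: 26179 = 41·638 + 21
43: 26179 = 43·608 + 35
47: 26179 = 47·557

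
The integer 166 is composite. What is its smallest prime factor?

166 is even: 2 divides it.

2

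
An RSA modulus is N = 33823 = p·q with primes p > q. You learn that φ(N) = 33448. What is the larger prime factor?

227

φ(n) = (p−1)(q−1) = n − (p+q) + 1, so p + q = 33823 − 33448 + 1 = 376.
p and q are the roots of t² − 376t + 33823 = 0.
Discriminant: 376² − 4·33823 = 141376 − 135292 = 6084; √6084 = 78.
q = (376 − 78)/2 = 149, p = (376 + 78)/2 = 227.
Check: 149 · 227 = 33823.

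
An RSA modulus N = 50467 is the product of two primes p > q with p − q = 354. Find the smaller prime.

109

Since p = q + 354, we have 50467 = q(q + 354), so q² + 354q − 50467 = 0.
Discriminant: 354² + 4·50467 = 125316 + 201868 = 327184; √327184 = 572.
q = (−354 + 572)/2 = 109, and p = q + 354 = 463.
Check: 109 · 463 = 50467.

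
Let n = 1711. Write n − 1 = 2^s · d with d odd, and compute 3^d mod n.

1711 − 1 = 1710 = 2^1 · 855, so d = 855.
3^1 ≡ 3 (mod 1711)
3^2 ≡ 3^2 = 9 ≡ 9 (mod 1711)
3^4 ≡ 9^2 = 81 ≡ 81 (mod 1711)
3^8 ≡ 81^2 = 6561 ≡ 1428 (mod 1711)
3^16 ≡ 1428^2 = 2039184 ≡ 1383 (mod 1711)
3^32 ≡ 1383^2 = 1912689 ≡ 1502 (mod 1711)
3^64 ≡ 1502^2 = 2256004 ≡ 906 (mod 1711)
3^128 ≡ 906^2 = 820836 ≡ 1267 (mod 1711)
3^256 ≡ 1267^2 = 1605289 ≡ 371 (mod 1711)
3^512 ≡ 371^2 = 137641 ≡ 761 (mod 1711)
855 = 512 + 256 + 64 + 16 + 4 + 2 + 1 in binary powers of 2.
So 3^855 ≡ 761 · 371 · 906 · 1383 · 81 · 9 · 3 ≡ 606 (mod 1711).
Squaring chain: 606; never reaches −1, so base 3 is a Miller–Rabin witness that 1711 is composite.

606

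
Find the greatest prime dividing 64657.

83

64657 = 19 · 3403
3403 = 41 · 83
83 is prime.
So 64657 = 19 · 41 · 83; the largest prime factor is 83.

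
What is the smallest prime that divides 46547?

46547 is odd.
Digit sum 26, not divisible by 3.
Ends in 7: not divisible by 5.
7: 46547 = 7·6649 + 4
11: 46547 = 11·4231 + 6
13: 46547 = 13·3580 + 7
17: 46547 = 17·2738 + 1
19: 46547 = 19·2449 + 16
23: 46547 = 23·2023 + 18
29: 46547 = 29·1605 + 2
31: 46547 = 31·1501 + 16
37: 46547 = 37·1258 + 1
41: 46547 = 41·1135 + 12
43: 46547 = 43·1082 + 21
47: 46547 = 47·990 + 17
53: 46547 = 53·878 + 13
59: 46547 = 59·788 + 55
61: 46547 = 61·763 + 4
67: 46547 = 67·694 + 49
71: 46547 = 71·655 + 42
73: 46547 = 73·637 + 46
79: 46547 = 79·589 + 16
83: 46547 = 83·560 + 67
89: 46547 = 89·523

89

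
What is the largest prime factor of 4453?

4453 = 61 · 73
73 is prime.
So 4453 = 61 · 73; the largest prime factor is 73.

73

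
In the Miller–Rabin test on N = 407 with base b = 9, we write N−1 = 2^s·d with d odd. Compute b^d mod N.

407 − 1 = 406 = 2^1 · 203, so d = 203.
9^1 ≡ 9 (mod 407)
9^2 ≡ 9^2 = 81 ≡ 81 (mod 407)
9^4 ≡ 81^2 = 6561 ≡ 49 (mod 407)
9^8 ≡ 49^2 = 2401 ≡ 366 (mod 407)
9^16 ≡ 366^2 = 133956 ≡ 53 (mod 407)
9^32 ≡ 53^2 = 2809 ≡ 367 (mod 407)
9^64 ≡ 367^2 = 134689 ≡ 379 (mod 407)
9^128 ≡ 379^2 = 143641 ≡ 377 (mod 407)
203 = 128 + 64 + 8 + 2 + 1 in binary powers of 2.
So 9^203 ≡ 377 · 379 · 366 · 81 · 9 ≡ 256 (mod 407).
Squaring chain: 256; never reaches −1, so base 9 is a Miller–Rabin witness that 407 is composite.

256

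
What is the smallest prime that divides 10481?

10481 is odd.
Digit sum 14, not divisible by 3.
Ends in 1: not divisible by 5.
7: 10481 = 7·1497 + 2
11: 10481 = 11·952 + 9
13: 10481 = 13·806 + 3
17: 10481 = 17·616 + 9
19: 10481 = 19·551 + 12
23: 10481 = 23·455 + 16
29: 10481 = 29·361 + 12
31: 10481 = 31·338 + 3
37: 10481 = 37·283 + 10
41: 10481 = 41·255 + 26
43: 10481 = 43·243 + 32
47: 10481 = 47·223

47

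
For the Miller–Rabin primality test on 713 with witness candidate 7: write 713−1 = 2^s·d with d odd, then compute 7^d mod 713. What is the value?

536

713 − 1 = 712 = 2^3 · 89, so d = 89.
7^1 ≡ 7 (mod 713)
7^2 ≡ 7^2 = 49 ≡ 49 (mod 713)
7^4 ≡ 49^2 = 2401 ≡ 262 (mod 713)
7^8 ≡ 262^2 = 68644 ≡ 196 (mod 713)
7^16 ≡ 196^2 = 38416 ≡ 627 (mod 713)
7^32 ≡ 627^2 = 393129 ≡ 266 (mod 713)
7^64 ≡ 266^2 = 70756 ≡ 169 (mod 713)
89 = 64 + 16 + 8 + 1 in binary powers of 2.
So 7^89 ≡ 169 · 627 · 196 · 7 ≡ 536 (mod 713).
Squaring chain: 536 → 670 → 423; never reaches −1, so base 7 is a Miller–Rabin witness that 713 is composite.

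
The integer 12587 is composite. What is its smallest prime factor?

41

12587 is odd.
Digit sum 23, not divisible by 3.
Ends in 7: not divisible by 5.
7: 12587 = 7·1798 + 1
11: 12587 = 11·1144 + 3
13: 12587 = 13·968 + 3
17: 12587 = 17·740 + 7
19: 12587 = 19·662 + 9
23: 12587 = 23·547 + 6
29: 12587 = 29·434 + 1
31: 12587 = 31·406 + 1
37: 12587 = 37·340 + 7
41: 12587 = 41·307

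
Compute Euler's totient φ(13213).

Factor: 13213 = 73 · 181.
φ(13213) = (73−1) · (181−1) = 72 · 180 = 12960.

12960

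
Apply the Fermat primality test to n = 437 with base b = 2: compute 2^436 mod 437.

358

2^1 ≡ 2 (mod 437)
2^2 ≡ 2^2 = 4 ≡ 4 (mod 437)
2^4 ≡ 4^2 = 16 ≡ 16 (mod 437)
2^8 ≡ 16^2 = 256 ≡ 256 (mod 437)
2^16 ≡ 256^2 = 65536 ≡ 423 (mod 437)
2^32 ≡ 423^2 = 178929 ≡ 196 (mod 437)
2^64 ≡ 196^2 = 38416 ≡ 397 (mod 437)
2^128 ≡ 397^2 = 157609 ≡ 289 (mod 437)
2^256 ≡ 289^2 = 83521 ≡ 54 (mod 437)
436 = 256 + 128 + 32 + 16 + 4 in binary powers of 2.
So 2^436 ≡ 54 · 289 · 196 · 423 · 16 ≡ 358 (mod 437).
Since 358 ≠ 1, base 2 is a Fermat witness: 437 is composite.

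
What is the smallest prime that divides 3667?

19

3667 is odd.
Digit sum 22, not divisible by 3.
Ends in 7: not divisible by 5.
7: 3667 = 7·523 + 6
11: 3667 = 11·333 + 4
13: 3667 = 13·282 + 1
17: 3667 = 17·215 + 12
19: 3667 = 19·193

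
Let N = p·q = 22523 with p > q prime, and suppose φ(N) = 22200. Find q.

101

φ(n) = (p−1)(q−1) = n − (p+q) + 1, so p + q = 22523 − 22200 + 1 = 324.
p and q are the roots of t² − 324t + 22523 = 0.
Discriminant: 324² − 4·22523 = 104976 − 90092 = 14884; √14884 = 122.
q = (324 − 122)/2 = 101, p = (324 + 122)/2 = 223.
Check: 101 · 223 = 22523.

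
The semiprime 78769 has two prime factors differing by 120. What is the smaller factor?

Since p = q + 120, we have 78769 = q(q + 120), so q² + 120q − 78769 = 0.
Discriminant: 120² + 4·78769 = 14400 + 315076 = 329476; √329476 = 574.
q = (−120 + 574)/2 = 227, and p = q + 120 = 347.
Check: 227 · 347 = 78769.

227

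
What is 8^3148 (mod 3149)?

1203

8^1 ≡ 8 (mod 3149)
8^2 ≡ 8^2 = 64 ≡ 64 (mod 3149)
8^4 ≡ 64^2 = 4096 ≡ 947 (mod 3149)
8^8 ≡ 947^2 = 896809 ≡ 2493 (mod 3149)
8^16 ≡ 2493^2 = 6215049 ≡ 2072 (mod 3149)
8^32 ≡ 2072^2 = 4293184 ≡ 1097 (mod 3149)
8^64 ≡ 1097^2 = 1203409 ≡ 491 (mod 3149)
8^128 ≡ 491^2 = 241081 ≡ 1757 (mod 3149)
8^256 ≡ 1757^2 = 3087049 ≡ 1029 (mod 3149)
8^512 ≡ 1029^2 = 1058841 ≡ 777 (mod 3149)
8^1024 ≡ 777^2 = 603729 ≡ 2270 (mod 3149)
8^2048 ≡ 2270^2 = 5152900 ≡ 1136 (mod 3149)
3148 = 2048 + 1024 + 64 + 8 + 4 in binary powers of 2.
So 8^3148 ≡ 1136 · 2270 · 491 · 2493 · 947 ≡ 1203 (mod 3149).
Since 1203 ≠ 1, base 8 is a Fermat witness: 3149 is composite.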